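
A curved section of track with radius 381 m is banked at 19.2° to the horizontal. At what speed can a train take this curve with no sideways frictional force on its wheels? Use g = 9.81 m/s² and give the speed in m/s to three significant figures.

On a frictionless banked curve, N sinθ = mv²/r and N cosθ = mg, so tanθ = v²/(rg).
v = √(r g tanθ) = √(381 × 9.81 × tan 19.2°) = √(381 × 9.81 × 0.3482) = √1302 = 36.08 m/s.

36.1 m/s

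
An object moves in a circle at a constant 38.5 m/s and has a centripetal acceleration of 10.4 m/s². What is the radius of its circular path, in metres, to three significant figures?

a_c = v²/r ⇒ r = v²/a_c = (38.5)²/10.4 = 1482/10.4 = 142.5 m.

143 m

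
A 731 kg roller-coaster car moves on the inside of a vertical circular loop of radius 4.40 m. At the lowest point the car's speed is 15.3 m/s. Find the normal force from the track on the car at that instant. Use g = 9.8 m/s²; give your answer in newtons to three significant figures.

46100 N

At the lowest point, N points up (toward the centre) and the weight mg points down (away from the centre), so the net inward force is N − mg = mv²/r.
N = m(v²/r + g) = 731 × ((15.3)²/4.40 + 9.8) = 731 × (53.20 + 9.8) = 731 × 63.00 = 46050 N.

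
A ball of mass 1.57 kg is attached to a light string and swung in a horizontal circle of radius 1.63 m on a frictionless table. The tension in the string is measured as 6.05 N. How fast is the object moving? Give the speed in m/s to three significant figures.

T = m v²/r ⇒ v = √(T r / m) = √(6.05 × 1.63 / 1.57) = √6.281 = 2.506 m/s.

2.51 m/s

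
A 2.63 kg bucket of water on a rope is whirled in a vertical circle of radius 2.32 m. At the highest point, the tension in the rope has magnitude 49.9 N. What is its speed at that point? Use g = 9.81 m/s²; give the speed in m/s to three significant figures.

At the top, T + mg = mv²/r, so v = √(r(T/m + g)) = √(2.32 × (49.9/2.63 + 9.81)) = √(2.32 × 28.78) = √66.78 = 8.172 m/s.

8.17 m/s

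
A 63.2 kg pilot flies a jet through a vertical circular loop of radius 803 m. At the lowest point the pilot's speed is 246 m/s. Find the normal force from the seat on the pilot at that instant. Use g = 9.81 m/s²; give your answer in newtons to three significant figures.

At the lowest point, N points up (toward the centre) and the weight mg points down (away from the centre), so the net inward force is N − mg = mv²/r.
N = m(v²/r + g) = 63.2 × ((246)²/803 + 9.81) = 63.2 × (75.36 + 9.81) = 63.2 × 85.17 = 5383 N.

5380 N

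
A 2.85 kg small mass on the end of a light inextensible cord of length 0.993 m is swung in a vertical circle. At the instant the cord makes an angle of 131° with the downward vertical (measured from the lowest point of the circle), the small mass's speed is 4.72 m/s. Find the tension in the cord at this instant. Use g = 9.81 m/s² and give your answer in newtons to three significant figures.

45.6 N

Take the radial direction toward the centre of the circle as positive. The component of the weight along the string toward the centre is −mg cos φ (φ measured from the bottom), so Newton's second law along the string gives T − mg cos φ = m v²/r.
cos 131° = -0.6561, so T = m(v²/r + g cos φ) = 2.85 × ((4.72)²/0.993 + 9.81 × -0.6561) = 2.85 × (22.44 + (-6.436)) = 2.85 × 16.00 = 45.60 N.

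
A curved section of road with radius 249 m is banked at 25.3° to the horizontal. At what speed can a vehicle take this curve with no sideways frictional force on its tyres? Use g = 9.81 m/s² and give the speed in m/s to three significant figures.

On a frictionless banked curve, N sinθ = mv²/r and N cosθ = mg, so tanθ = v²/(rg).
v = √(r g tanθ) = √(249 × 9.81 × tan 25.3°) = √(249 × 9.81 × 0.4727) = √1155 = 33.98 m/s.

34.0 m/s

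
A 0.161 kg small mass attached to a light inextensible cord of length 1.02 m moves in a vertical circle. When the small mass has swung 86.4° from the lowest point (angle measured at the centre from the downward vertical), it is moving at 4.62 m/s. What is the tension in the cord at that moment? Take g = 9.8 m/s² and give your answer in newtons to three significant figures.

3.47 N

Take the radial direction toward the centre of the circle as positive. The component of the weight along the string toward the centre is −mg cos φ (φ measured from the bottom), so Newton's second law along the string gives T − mg cos φ = m v²/r.
cos 86.4° = 0.06279, so T = m(v²/r + g cos φ) = 0.161 × ((4.62)²/1.02 + 9.8 × 0.06279) = 0.161 × (20.93 + (0.6153)) = 0.161 × 21.54 = 3.468 N.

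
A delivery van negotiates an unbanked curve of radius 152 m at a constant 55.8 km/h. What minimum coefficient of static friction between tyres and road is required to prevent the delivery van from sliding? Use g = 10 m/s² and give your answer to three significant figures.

0.158

v = 55.8/3.6 = 15.50 m/s.
Friction provides the centripetal force: μ_s m g = m v²/r, so μ_s = v²/(g r) = (15.50)²/(10.0 × 152) = 240.2/1520 = 0.1581.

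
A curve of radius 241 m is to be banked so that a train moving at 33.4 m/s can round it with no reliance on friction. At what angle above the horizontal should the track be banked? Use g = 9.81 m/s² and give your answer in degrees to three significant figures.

With no friction, the horizontal component of the normal force provides the centripetal force: N sinθ = mv²/r, while N cosθ = mg vertically.
Dividing: tanθ = v²/(r g) = (33.4)²/(241 × 9.81) = 1116/2364 = 0.4719.
θ = arctan(0.4719) = 25.26°.

25.3°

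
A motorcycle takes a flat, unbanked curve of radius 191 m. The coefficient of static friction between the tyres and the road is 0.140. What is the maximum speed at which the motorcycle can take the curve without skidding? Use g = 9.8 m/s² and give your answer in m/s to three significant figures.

Friction provides the centripetal force on a flat curve. At maximum speed it is at its limiting value: μ_s m g = m v²/r.
Mass cancels: v_max = √(μ_s g r) = √(0.140 × 9.8 × 191) = √262.1 = 16.19 m/s.

16.2 m/s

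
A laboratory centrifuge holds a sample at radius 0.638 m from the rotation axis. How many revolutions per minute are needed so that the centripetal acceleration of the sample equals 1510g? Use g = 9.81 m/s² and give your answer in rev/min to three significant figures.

Require ω²r = 1510g, so ω = √(1510 × 9.81/0.638) = 152.4 rad/s.
In rev/min: ω × 60/(2π) = 152.4 × 60/(2π) = 1455 rev/min.

1460 rev/min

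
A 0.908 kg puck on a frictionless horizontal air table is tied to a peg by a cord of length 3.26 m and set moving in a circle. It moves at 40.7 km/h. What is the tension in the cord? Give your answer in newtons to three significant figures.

v = 40.7 km/h = 40.7/3.6 = 11.31 m/s.
The tension is the only horizontal force, so it supplies the full centripetal force: T = m v²/r = 0.908 × (11.31)²/3.26 = 0.908 × 127.8/3.26 = 35.60 N.

35.6 N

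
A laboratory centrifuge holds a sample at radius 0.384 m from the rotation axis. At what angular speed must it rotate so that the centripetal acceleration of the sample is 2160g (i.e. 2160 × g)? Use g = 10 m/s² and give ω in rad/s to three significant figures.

237 rad/s

Centripetal acceleration a_c = ω²r. Setting ω²r = 2160g:
ω = √(2160g / r) = √(2160 × 10.0 / 0.384) = √56250 = 237.2 rad/s.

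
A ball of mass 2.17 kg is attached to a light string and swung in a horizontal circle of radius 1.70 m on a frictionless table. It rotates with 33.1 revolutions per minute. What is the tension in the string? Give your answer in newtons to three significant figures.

44.3 N

ω = 33.1 rev/min × 2π/60 = 3.466 rad/s, so v = ωr = 3.466 × 1.70 = 5.893 m/s.
The tension is the only horizontal force, so it supplies the full centripetal force: T = m v²/r = 2.17 × (5.893)²/1.70 = 2.17 × 34.72/1.70 = 44.32 N.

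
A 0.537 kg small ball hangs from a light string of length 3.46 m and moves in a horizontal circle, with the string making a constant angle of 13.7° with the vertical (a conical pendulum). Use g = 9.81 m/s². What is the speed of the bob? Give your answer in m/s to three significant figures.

1.40 m/s

The radius of the circle is r = L sinθ = 3.46 × sin 13.7° = 0.8195 m.
Horizontally T sinθ = mv²/r and vertically T cosθ = mg, so tanθ = v²/(rg).
v = √(r g tanθ) = √(0.8195 × 9.81 × 0.2438) = √1.960 = 1.400 m/s.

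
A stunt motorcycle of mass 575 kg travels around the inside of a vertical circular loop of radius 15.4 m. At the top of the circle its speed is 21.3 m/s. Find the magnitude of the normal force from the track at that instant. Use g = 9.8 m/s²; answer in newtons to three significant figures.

11300 N

At the top, both N and the weight mg point inward (toward the centre), so N + mg = mv²/r.
N = m(v²/r − g) = 575 × ((21.3)²/15.4 − 9.8) = 575 × (29.46 − 9.8) = 575 × 19.66 = 11300 N.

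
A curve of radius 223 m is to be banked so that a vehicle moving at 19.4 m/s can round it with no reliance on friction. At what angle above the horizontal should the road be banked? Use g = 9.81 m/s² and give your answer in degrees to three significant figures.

9.76°

With no friction, the horizontal component of the normal force provides the centripetal force: N sinθ = mv²/r, while N cosθ = mg vertically.
Dividing: tanθ = v²/(r g) = (19.4)²/(223 × 9.81) = 376.4/2188 = 0.1720.
θ = arctan(0.1720) = 9.762°.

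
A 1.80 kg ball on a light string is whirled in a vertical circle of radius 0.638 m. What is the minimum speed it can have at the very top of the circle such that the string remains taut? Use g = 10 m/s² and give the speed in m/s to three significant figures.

At the highest point the centre is directly below, so both the weight and T act inward: T + mg = mv²/r.
At minimum speed T → 0, so mg = mv_min²/r ⇒ v_min = √(g r) = √(10.0 × 0.638) = 2.526 m/s.

2.53 m/s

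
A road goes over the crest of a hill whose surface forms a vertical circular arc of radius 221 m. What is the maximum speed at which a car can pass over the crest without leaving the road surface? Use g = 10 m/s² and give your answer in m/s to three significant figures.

At the crest the centre of the circle is below the car, so the net downward (centripetal) force is mg − N = mv²/r.
The car leaves the road when N → 0, giving v_max = √(g r) = √(10.0 × 221) = 47.01 m/s.

47.0 m/s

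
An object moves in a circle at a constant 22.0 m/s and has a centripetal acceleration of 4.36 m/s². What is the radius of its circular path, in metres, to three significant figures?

a_c = v²/r ⇒ r = v²/a_c = (22.0)²/4.36 = 484.0/4.36 = 111.0 m.

111 m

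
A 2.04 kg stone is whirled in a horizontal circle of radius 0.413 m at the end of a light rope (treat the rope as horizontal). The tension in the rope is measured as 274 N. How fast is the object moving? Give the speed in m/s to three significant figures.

T = m v²/r ⇒ v = √(T r / m) = √(274 × 0.413 / 2.04) = √55.47 = 7.448 m/s.

7.45 m/s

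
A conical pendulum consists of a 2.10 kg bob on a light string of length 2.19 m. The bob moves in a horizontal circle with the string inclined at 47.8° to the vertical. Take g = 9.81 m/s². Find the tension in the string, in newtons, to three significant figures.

30.7 N

Vertically the bob has no acceleration, so T cosθ = mg.
T = mg/cosθ = 2.10 × 9.81 / cos 47.8° = 20.60/0.6717 = 30.67 N.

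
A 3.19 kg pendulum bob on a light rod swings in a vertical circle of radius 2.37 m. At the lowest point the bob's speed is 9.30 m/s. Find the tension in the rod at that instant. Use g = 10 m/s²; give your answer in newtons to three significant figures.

148 N

At the lowest point, T points up (toward the centre) and the weight mg points down (away from the centre), so the net inward force is T − mg = mv²/r.
T = m(v²/r + g) = 3.19 × ((9.30)²/2.37 + 10.0) = 3.19 × (36.49 + 10.0) = 3.19 × 46.49 = 148.3 N.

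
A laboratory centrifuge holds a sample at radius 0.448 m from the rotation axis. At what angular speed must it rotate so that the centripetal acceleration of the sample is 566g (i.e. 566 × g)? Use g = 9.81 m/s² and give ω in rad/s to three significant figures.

Centripetal acceleration a_c = ω²r. Setting ω²r = 566g:
ω = √(566g / r) = √(566 × 9.81 / 0.448) = √12390 = 111.3 rad/s.

111 rad/s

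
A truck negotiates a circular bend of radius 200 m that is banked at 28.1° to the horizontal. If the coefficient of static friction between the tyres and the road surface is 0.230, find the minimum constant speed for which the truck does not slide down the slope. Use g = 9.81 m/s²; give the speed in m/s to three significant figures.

23.0 m/s

At the minimum speed, friction acts up the slope at its limiting value f = μN. Radially (horizontal, toward centre): N sinθ − μN cosθ = mv²/r. Vertically: N cosθ + μN sinθ = mg.
Dividing: v² = r g (sinθ − μcosθ)/(cosθ + μsinθ).
sinθ − μcosθ = 0.4710 − 0.230×0.8821 = 0.2681; cosθ + μsinθ = 0.8821 + 0.230×0.4710 = 0.9905.
v² = 200 × 9.81 × 0.2681/0.9905 = 531.1 m²/s², so v = 23.05 m/s.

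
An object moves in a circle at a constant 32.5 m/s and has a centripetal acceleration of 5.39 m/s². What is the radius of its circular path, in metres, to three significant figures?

196 m

a_c = v²/r ⇒ r = v²/a_c = (32.5)²/5.39 = 1056/5.39 = 196.0 m.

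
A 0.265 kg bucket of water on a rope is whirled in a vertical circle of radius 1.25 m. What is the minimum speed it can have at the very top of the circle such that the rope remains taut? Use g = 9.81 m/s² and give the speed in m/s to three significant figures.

3.50 m/s

At the top, both weight mg and T point toward the centre: T + mg = mv²/r.
At minimum speed T → 0, so mg = mv_min²/r ⇒ v_min = √(g r) = √(9.81 × 1.25) = 3.502 m/s.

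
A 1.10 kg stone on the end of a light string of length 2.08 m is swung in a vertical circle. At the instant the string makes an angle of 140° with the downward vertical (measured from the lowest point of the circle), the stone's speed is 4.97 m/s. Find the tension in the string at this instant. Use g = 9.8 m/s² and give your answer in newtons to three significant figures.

Take the radial direction toward the centre of the circle as positive. The component of the weight along the string toward the centre is −mg cos φ (φ measured from the bottom), so Newton's second law along the string gives T − mg cos φ = m v²/r.
cos 140° = -0.7660, so T = m(v²/r + g cos φ) = 1.10 × ((4.97)²/2.08 + 9.8 × -0.7660) = 1.10 × (11.88 + (-7.507)) = 1.10 × 4.368 = 4.805 N.

4.81 N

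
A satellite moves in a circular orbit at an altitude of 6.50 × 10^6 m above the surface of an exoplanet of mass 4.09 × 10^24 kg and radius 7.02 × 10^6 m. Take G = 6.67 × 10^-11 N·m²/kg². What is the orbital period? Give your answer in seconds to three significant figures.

18900 s

r = R + h = 7.02 × 10^6 + 6.50 × 10^6 = 1.352 × 10^7 m. Gravity provides the centripetal force: G M m / r² = m v² / r ⇒ v = √(GM/r) = 4492 m/s.
T = 2πr/v = 2π × 1.352 × 10^7 / 4492 = 18910 s.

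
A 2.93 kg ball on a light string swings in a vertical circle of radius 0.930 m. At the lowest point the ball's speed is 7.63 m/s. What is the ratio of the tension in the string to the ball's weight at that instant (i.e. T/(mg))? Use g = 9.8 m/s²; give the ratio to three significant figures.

7.39

At the bottom, T − mg = mv²/r, so T = m(v²/r + g) and T/(mg) = v²/(rg) + 1 = (7.63)²/(0.930 × 9.8) + 1 = 6.388 + 1 = 7.388.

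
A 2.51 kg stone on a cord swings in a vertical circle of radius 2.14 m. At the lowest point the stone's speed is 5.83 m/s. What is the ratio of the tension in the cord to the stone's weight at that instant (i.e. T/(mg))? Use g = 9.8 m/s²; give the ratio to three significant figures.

At the bottom, T − mg = mv²/r, so T = m(v²/r + g) and T/(mg) = v²/(rg) + 1 = (5.83)²/(2.14 × 9.8) + 1 = 1.621 + 1 = 2.621.

2.62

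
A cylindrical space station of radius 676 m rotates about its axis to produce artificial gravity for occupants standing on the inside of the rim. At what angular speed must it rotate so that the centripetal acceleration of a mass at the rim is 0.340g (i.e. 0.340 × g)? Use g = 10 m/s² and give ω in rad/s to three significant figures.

Centripetal acceleration a_c = ω²r. Setting ω²r = 0.340g:
ω = √(0.340g / r) = √(0.340 × 10.0 / 676) = √0.005030 = 0.07092 rad/s.

0.0709 rad/s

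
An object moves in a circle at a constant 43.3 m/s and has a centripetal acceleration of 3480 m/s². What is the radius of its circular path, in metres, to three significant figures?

0.539 m

a_c = v²/r ⇒ r = v²/a_c = (43.3)²/3480 = 1875/3480 = 0.5388 m.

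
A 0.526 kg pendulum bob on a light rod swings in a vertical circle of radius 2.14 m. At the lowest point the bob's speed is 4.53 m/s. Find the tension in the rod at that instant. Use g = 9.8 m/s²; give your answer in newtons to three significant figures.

At the lowest point, T points up (toward the centre) and the weight mg points down (away from the centre), so the net inward force is T − mg = mv²/r.
T = m(v²/r + g) = 0.526 × ((4.53)²/2.14 + 9.8) = 0.526 × (9.589 + 9.8) = 0.526 × 19.39 = 10.20 N.

10.2 N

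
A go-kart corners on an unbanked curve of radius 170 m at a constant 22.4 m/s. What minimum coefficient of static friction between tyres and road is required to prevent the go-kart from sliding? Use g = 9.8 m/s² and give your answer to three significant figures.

Friction provides the centripetal force: μ_s m g = m v²/r, so μ_s = v²/(g r) = (22.40)²/(9.8 × 170) = 501.8/1666 = 0.3012.

0.301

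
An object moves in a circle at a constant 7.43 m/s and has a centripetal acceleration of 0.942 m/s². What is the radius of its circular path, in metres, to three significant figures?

a_c = v²/r ⇒ r = v²/a_c = (7.43)²/0.942 = 55.20/0.942 = 58.60 m.

58.6 m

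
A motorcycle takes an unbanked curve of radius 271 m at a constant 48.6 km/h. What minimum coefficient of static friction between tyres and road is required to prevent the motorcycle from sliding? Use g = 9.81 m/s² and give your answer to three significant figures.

0.0686

v = 48.6/3.6 = 13.50 m/s.
Friction provides the centripetal force: μ_s m g = m v²/r, so μ_s = v²/(g r) = (13.50)²/(9.81 × 271) = 182.2/2659 = 0.06855.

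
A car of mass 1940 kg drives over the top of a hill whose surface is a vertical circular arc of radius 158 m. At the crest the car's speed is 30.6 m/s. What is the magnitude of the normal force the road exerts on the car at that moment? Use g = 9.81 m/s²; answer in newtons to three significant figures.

7530 N

At the crest the centripetal acceleration points downward (toward the centre of the arc), so mg − N = mv²/r.
N = m(g − v²/r) = 1940 × (9.81 − (30.6)²/158) = 1940 × (9.81 − 5.926) = 1940 × 3.884 = 7534 N.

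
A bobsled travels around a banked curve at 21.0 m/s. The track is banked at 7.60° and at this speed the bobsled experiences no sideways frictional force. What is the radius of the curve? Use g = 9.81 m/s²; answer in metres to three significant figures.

337 m

Frictionless banking: tanθ = v²/(rg), so r = v²/(g tanθ).
r = (21.0)²/(9.81 × tan 7.60°) = 441.0/(9.81 × 0.1334) = 441.0/1.309 = 336.9 m.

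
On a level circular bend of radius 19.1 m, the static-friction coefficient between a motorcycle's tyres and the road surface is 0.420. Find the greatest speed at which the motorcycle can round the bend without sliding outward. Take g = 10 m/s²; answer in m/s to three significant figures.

8.96 m/s

The only inward force on a level bend is static friction, so at the limit f_s = μ_s N = μ_s m g = m v²/r.
Mass cancels: v_max = √(μ_s g r) = √(0.420 × 10.0 × 19.1) = √80.22 = 8.957 m/s.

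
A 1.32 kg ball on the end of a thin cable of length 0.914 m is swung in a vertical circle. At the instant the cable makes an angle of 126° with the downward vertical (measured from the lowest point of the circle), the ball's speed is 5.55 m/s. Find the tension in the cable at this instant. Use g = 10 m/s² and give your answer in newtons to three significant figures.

36.7 N

Take the radial direction toward the centre of the circle as positive. The component of the weight along the string toward the centre is −mg cos φ (φ measured from the bottom), so Newton's second law along the string gives T − mg cos φ = m v²/r.
cos 126° = -0.5878, so T = m(v²/r + g cos φ) = 1.32 × ((5.55)²/0.914 + 10.0 × -0.5878) = 1.32 × (33.70 + (-5.878)) = 1.32 × 27.82 = 36.73 N.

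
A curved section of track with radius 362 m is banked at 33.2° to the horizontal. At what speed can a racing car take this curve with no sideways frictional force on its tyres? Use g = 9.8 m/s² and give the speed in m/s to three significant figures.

48.2 m/s

On a frictionless banked curve, N sinθ = mv²/r and N cosθ = mg, so tanθ = v²/(rg).
v = √(r g tanθ) = √(362 × 9.8 × tan 33.2°) = √(362 × 9.8 × 0.6544) = √2321 = 48.18 m/s.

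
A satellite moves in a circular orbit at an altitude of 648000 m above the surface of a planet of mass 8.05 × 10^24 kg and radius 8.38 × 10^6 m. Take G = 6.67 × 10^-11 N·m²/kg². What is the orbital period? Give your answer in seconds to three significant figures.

r = R + h = 8.38 × 10^6 + 648000 = 9.028 × 10^6 m. Gravity provides the centripetal force: G M m / r² = m v² / r ⇒ v = √(GM/r) = 7712 m/s.
T = 2πr/v = 2π × 9.028 × 10^6 / 7712 = 7355 s.

7360 s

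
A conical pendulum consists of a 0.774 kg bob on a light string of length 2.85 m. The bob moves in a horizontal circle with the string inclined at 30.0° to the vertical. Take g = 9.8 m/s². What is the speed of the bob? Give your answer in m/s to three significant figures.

The radius of the circle is r = L sinθ = 2.85 × sin 30.0° = 1.425 m.
Horizontally T sinθ = mv²/r and vertically T cosθ = mg, so tanθ = v²/(rg).
v = √(r g tanθ) = √(1.425 × 9.8 × 0.5774) = √8.063 = 2.839 m/s.

2.84 m/s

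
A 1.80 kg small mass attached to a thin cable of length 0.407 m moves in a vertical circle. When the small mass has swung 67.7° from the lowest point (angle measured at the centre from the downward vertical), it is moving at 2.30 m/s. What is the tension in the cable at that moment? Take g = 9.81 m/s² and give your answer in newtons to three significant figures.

30.1 N

Take the radial direction toward the centre of the circle as positive. The component of the weight along the string toward the centre is −mg cos φ (φ measured from the bottom), so Newton's second law along the string gives T − mg cos φ = m v²/r.
cos 67.7° = 0.3795, so T = m(v²/r + g cos φ) = 1.80 × ((2.30)²/0.407 + 9.81 × 0.3795) = 1.80 × (13.00 + (3.722)) = 1.80 × 16.72 = 30.10 N.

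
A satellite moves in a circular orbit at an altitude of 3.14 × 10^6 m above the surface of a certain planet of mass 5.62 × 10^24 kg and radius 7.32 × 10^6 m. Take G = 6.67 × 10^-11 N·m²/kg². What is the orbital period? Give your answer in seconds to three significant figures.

r = R + h = 7.32 × 10^6 + 3.14 × 10^6 = 1.046 × 10^7 m. Gravity provides the centripetal force: G M m / r² = m v² / r ⇒ v = √(GM/r) = 5986 m/s.
T = 2πr/v = 2π × 1.046 × 10^7 / 5986 = 10980 s.

11000 s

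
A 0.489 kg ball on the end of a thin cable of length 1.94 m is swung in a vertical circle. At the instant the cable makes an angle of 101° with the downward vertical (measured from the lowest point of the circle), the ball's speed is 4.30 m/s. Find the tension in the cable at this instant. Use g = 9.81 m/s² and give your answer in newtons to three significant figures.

Take the radial direction toward the centre of the circle as positive. The component of the weight along the string toward the centre is −mg cos φ (φ measured from the bottom), so Newton's second law along the string gives T − mg cos φ = m v²/r.
cos 101° = -0.1908, so T = m(v²/r + g cos φ) = 0.489 × ((4.30)²/1.94 + 9.81 × -0.1908) = 0.489 × (9.531 + (-1.872)) = 0.489 × 7.659 = 3.745 N.

3.75 N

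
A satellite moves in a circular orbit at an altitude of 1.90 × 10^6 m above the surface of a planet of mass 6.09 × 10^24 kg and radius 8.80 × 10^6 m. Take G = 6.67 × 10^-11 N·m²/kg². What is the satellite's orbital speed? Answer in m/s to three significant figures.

Orbital radius r = R + h = 8.80 × 10^6 + 1.90 × 10^6 = 1.070 × 10^7 m.
Gravity supplies the centripetal force: G M m / r² = m v² / r, so v = √(GM/r).
v = √(6.67 × 10^-11 × 6.09 × 10^24 / 1.070 × 10^7) = √(3.796 × 10^7) = 6161 m/s.

6160 m/s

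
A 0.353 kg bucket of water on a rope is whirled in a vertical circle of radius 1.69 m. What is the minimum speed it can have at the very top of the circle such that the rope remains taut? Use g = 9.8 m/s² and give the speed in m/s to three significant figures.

At the top, both weight mg and T point toward the centre: T + mg = mv²/r.
At minimum speed T → 0, so mg = mv_min²/r ⇒ v_min = √(g r) = √(9.8 × 1.69) = 4.070 m/s.

4.07 m/s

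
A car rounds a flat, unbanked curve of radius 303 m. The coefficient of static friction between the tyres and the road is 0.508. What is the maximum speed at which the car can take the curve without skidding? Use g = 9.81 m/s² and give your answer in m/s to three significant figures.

38.9 m/s

Friction provides the centripetal force on a flat curve. At maximum speed it is at its limiting value: μ_s m g = m v²/r.
Mass cancels: v_max = √(μ_s g r) = √(0.508 × 9.81 × 303) = √1510 = 38.86 m/s.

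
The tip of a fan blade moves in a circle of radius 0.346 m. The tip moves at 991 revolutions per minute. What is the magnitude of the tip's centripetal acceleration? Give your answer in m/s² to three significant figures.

ω = 991 rev/min × 2π/60 = 103.8 rad/s, so v = ωr = 103.8 × 0.346 = 35.91 m/s.
a_c = v²/r = (35.91)²/0.346 = 1289/0.346 = 3726 m/s².

3730 m/s²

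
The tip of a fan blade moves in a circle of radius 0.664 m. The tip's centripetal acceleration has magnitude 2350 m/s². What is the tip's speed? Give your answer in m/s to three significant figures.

a_c = v²/r ⇒ v = √(a_c · r) = √(2350 × 0.664) = √1560 = 39.50 m/s.

39.5 m/s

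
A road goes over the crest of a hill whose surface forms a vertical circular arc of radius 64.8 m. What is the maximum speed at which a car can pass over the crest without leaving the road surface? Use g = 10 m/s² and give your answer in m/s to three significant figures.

25.5 m/s

At the crest the centre of the circle is below the car, so the net downward (centripetal) force is mg − N = mv²/r.
The car leaves the road when N → 0, giving v_max = √(g r) = √(10.0 × 64.8) = 25.46 m/s.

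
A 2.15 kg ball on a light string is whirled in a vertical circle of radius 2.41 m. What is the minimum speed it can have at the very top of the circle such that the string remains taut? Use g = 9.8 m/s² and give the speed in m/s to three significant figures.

4.86 m/s

At the highest point the centre is directly below, so both the weight and T act inward: T + mg = mv²/r.
At minimum speed T → 0, so mg = mv_min²/r ⇒ v_min = √(g r) = √(9.8 × 2.41) = 4.860 m/s.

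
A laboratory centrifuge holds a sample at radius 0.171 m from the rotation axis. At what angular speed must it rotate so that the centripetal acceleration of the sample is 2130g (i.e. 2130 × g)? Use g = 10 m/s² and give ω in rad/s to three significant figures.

353 rad/s

Centripetal acceleration a_c = ω²r. Setting ω²r = 2130g:
ω = √(2130g / r) = √(2130 × 10.0 / 0.171) = √124600 = 352.9 rad/s.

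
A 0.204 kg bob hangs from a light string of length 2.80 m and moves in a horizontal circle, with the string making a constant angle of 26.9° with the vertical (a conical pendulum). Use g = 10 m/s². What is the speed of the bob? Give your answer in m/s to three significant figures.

The radius of the circle is r = L sinθ = 2.80 × sin 26.9° = 1.267 m.
Horizontally T sinθ = mv²/r and vertically T cosθ = mg, so tanθ = v²/(rg).
v = √(r g tanθ) = √(1.267 × 10.0 × 0.5073) = √6.427 = 2.535 m/s.

2.54 m/s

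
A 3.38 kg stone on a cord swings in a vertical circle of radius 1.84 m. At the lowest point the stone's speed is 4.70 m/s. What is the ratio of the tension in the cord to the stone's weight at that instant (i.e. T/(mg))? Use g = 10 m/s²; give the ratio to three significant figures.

2.20

At the bottom, T − mg = mv²/r, so T = m(v²/r + g) and T/(mg) = v²/(rg) + 1 = (4.70)²/(1.84 × 10.0) + 1 = 1.201 + 1 = 2.201.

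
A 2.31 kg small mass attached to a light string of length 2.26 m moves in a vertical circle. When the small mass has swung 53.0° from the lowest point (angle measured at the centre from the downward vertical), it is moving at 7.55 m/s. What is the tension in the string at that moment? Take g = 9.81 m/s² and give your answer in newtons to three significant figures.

71.9 N

Take the radial direction toward the centre of the circle as positive. The component of the weight along the string toward the centre is −mg cos φ (φ measured from the bottom), so Newton's second law along the string gives T − mg cos φ = m v²/r.
cos 53.0° = 0.6018, so T = m(v²/r + g cos φ) = 2.31 × ((7.55)²/2.26 + 9.81 × 0.6018) = 2.31 × (25.22 + (5.904)) = 2.31 × 31.13 = 71.90 N.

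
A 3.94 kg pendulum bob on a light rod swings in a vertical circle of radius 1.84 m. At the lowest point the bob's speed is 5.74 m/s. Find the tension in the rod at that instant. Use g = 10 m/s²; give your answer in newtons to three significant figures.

110 N

At the lowest point, T points up (toward the centre) and the weight mg points down (away from the centre), so the net inward force is T − mg = mv²/r.
T = m(v²/r + g) = 3.94 × ((5.74)²/1.84 + 10.0) = 3.94 × (17.91 + 10.0) = 3.94 × 27.91 = 110.0 N.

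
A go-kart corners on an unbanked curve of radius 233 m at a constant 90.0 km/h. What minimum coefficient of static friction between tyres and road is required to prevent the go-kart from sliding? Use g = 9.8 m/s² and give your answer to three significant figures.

v = 90.0/3.6 = 25.00 m/s.
Friction provides the centripetal force: μ_s m g = m v²/r, so μ_s = v²/(g r) = (25.00)²/(9.8 × 233) = 625.0/2283 = 0.2737.

0.274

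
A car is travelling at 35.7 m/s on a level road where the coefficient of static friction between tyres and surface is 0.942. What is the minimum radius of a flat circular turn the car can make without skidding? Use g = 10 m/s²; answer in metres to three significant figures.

At the limit, μ_s m g = m v²/r, so r_min = v²/(μ_s g) = (35.7)²/(0.942 × 10.0) = 1274/9.420 = 135.3 m.

135 m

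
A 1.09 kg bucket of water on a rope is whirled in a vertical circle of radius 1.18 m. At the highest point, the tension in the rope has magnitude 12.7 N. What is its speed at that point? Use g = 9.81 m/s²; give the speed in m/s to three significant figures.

At the top, T + mg = mv²/r, so v = √(r(T/m + g)) = √(1.18 × (12.7/1.09 + 9.81)) = √(1.18 × 21.46) = √25.32 = 5.032 m/s.

5.03 m/s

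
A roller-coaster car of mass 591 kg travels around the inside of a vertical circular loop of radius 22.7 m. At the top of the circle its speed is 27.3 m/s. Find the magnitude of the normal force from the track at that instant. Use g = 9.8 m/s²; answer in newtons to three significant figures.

At the top, both N and the weight mg point inward (toward the centre), so N + mg = mv²/r.
N = m(v²/r − g) = 591 × ((27.3)²/22.7 − 9.8) = 591 × (32.83 − 9.8) = 591 × 23.03 = 13610 N.

13600 N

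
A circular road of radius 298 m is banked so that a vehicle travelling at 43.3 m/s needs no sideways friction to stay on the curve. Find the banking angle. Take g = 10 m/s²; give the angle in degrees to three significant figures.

32.2°

With no friction, the horizontal component of the normal force provides the centripetal force: N sinθ = mv²/r, while N cosθ = mg vertically.
Dividing: tanθ = v²/(r g) = (43.3)²/(298 × 10.0) = 1875/2980 = 0.6292.
θ = arctan(0.6292) = 32.18°.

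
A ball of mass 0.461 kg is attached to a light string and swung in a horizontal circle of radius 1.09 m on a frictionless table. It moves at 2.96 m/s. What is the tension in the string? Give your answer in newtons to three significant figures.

3.71 N

The tension is the only horizontal force, so it supplies the full centripetal force: T = m v²/r = 0.461 × (2.960)²/1.09 = 0.461 × 8.762/1.09 = 3.706 N.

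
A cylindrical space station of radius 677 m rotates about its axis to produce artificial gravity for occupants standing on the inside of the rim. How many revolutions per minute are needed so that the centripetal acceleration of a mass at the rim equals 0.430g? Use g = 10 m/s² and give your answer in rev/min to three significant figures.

Require ω²r = 0.430g, so ω = √(0.430 × 10.0/677) = 0.07970 rad/s.
In rev/min: ω × 60/(2π) = 0.07970 × 60/(2π) = 0.7610 rev/min.

0.761 rev/min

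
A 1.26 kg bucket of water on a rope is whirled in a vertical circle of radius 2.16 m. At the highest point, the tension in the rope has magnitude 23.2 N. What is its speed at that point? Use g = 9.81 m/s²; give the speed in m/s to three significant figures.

At the top, T + mg = mv²/r, so v = √(r(T/m + g)) = √(2.16 × (23.2/1.26 + 9.81)) = √(2.16 × 28.22) = √60.96 = 7.808 m/s.

7.81 m/s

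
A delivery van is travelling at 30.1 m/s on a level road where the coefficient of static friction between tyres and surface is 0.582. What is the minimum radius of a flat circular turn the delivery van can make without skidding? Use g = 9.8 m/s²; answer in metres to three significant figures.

At the limit, μ_s m g = m v²/r, so r_min = v²/(μ_s g) = (30.1)²/(0.582 × 9.8) = 906.0/5.704 = 158.8 m.

159 m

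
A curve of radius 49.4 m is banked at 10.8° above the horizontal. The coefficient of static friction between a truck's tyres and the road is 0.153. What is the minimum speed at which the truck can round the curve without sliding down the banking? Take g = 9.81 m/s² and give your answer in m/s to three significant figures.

At the minimum speed, friction acts up the slope at its limiting value f = μN. Radially (horizontal, toward centre): N sinθ − μN cosθ = mv²/r. Vertically: N cosθ + μN sinθ = mg.
Dividing: v² = r g (sinθ − μcosθ)/(cosθ + μsinθ).
sinθ − μcosθ = 0.1874 − 0.153×0.9823 = 0.03709; cosθ + μsinθ = 0.9823 + 0.153×0.1874 = 1.011.
v² = 49.4 × 9.81 × 0.03709/1.011 = 17.78 m²/s², so v = 4.217 m/s.

4.22 m/s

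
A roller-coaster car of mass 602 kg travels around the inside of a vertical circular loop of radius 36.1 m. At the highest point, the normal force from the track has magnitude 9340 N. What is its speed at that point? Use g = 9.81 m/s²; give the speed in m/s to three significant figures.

30.2 m/s

At the top, N + mg = mv²/r, so v = √(r(N/m + g)) = √(36.1 × (9340/602 + 9.81)) = √(36.1 × 25.32) = √914.2 = 30.24 m/s.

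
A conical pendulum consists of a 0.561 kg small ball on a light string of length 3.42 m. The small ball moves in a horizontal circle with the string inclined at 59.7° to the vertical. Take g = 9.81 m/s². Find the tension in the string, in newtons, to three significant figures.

10.9 N

Vertically the bob has no acceleration, so T cosθ = mg.
T = mg/cosθ = 0.561 × 9.81 / cos 59.7° = 5.503/0.5045 = 10.91 N.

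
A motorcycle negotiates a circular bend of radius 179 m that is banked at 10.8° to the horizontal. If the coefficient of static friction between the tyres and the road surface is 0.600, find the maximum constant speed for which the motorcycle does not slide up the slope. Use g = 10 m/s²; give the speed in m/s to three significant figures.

40.0 m/s

At the maximum speed, friction acts down the slope at its limiting value f = μN. Radially (horizontal, toward centre): N sinθ + μN cosθ = mv²/r. Vertically: N cosθ − μN sinθ = mg.
Dividing: v² = r g (sinθ + μcosθ)/(cosθ − μsinθ).
sinθ + μcosθ = 0.1874 + 0.600×0.9823 = 0.7768; cosθ − μsinθ = 0.9823 − 0.600×0.1874 = 0.8699.
v² = 179 × 10.0 × 0.7768/0.8699 = 1598 m²/s², so v = 39.98 m/s.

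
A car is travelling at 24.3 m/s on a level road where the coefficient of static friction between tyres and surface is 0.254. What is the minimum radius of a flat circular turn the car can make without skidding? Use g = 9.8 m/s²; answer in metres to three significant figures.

237 m

At the limit, μ_s m g = m v²/r, so r_min = v²/(μ_s g) = (24.3)²/(0.254 × 9.8) = 590.5/2.489 = 237.2 m.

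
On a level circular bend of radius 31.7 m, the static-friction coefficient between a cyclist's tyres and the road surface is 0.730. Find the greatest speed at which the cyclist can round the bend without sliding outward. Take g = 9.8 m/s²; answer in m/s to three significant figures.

15.1 m/s

The only inward force on a level bend is static friction, so at the limit f_s = μ_s N = μ_s m g = m v²/r.
Mass cancels: v_max = √(μ_s g r) = √(0.730 × 9.8 × 31.7) = √226.8 = 15.06 m/s.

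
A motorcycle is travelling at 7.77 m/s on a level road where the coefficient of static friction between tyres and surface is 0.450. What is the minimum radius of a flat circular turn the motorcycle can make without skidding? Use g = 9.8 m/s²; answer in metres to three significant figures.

13.7 m

At the limit, μ_s m g = m v²/r, so r_min = v²/(μ_s g) = (7.77)²/(0.450 × 9.8) = 60.37/4.410 = 13.69 m.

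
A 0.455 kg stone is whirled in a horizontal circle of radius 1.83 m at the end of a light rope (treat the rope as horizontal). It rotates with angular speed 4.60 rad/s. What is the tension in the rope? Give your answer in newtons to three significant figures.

v = ωr = 4.60 × 1.83 = 8.418 m/s.
The tension is the only horizontal force, so it supplies the full centripetal force: T = m v²/r = 0.455 × (8.418)²/1.83 = 0.455 × 70.86/1.83 = 17.62 N.

17.6 N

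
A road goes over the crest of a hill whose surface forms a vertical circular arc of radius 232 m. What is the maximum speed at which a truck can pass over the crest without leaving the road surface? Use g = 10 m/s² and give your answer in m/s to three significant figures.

48.2 m/s

At the crest the centre of the circle is below the truck, so the net downward (centripetal) force is mg − N = mv²/r.
The truck leaves the road when N → 0, giving v_max = √(g r) = √(10.0 × 232) = 48.17 m/s.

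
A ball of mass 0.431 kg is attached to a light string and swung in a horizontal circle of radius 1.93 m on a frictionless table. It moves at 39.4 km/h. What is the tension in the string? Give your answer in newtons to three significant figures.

26.7 N

v = 39.4 km/h = 39.4/3.6 = 10.94 m/s.
The tension is the only horizontal force, so it supplies the full centripetal force: T = m v²/r = 0.431 × (10.94)²/1.93 = 0.431 × 119.8/1.93 = 26.75 N.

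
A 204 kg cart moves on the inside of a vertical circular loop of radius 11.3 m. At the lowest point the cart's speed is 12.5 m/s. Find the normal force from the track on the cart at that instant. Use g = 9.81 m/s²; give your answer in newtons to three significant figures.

4820 N

At the lowest point, N points up (toward the centre) and the weight mg points down (away from the centre), so the net inward force is N − mg = mv²/r.
N = m(v²/r + g) = 204 × ((12.5)²/11.3 + 9.81) = 204 × (13.83 + 9.81) = 204 × 23.64 = 4822 N.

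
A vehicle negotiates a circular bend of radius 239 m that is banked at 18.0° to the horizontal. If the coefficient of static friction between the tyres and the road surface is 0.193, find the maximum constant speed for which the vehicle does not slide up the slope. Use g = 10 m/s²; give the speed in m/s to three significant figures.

36.3 m/s

At the maximum speed, friction acts down the slope at its limiting value f = μN. Radially (horizontal, toward centre): N sinθ + μN cosθ = mv²/r. Vertically: N cosθ − μN sinθ = mg.
Dividing: v² = r g (sinθ + μcosθ)/(cosθ − μsinθ).
sinθ + μcosθ = 0.3090 + 0.193×0.9511 = 0.4926; cosθ − μsinθ = 0.9511 − 0.193×0.3090 = 0.8914.
v² = 239 × 10.0 × 0.4926/0.8914 = 1321 m²/s², so v = 36.34 m/s.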